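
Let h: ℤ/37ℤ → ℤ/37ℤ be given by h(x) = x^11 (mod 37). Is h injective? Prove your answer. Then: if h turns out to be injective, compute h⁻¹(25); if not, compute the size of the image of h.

Since 37 is prime, the nonzero elements of ℤ/37ℤ form a cyclic group of order 36.
As gcd(11, 36) = 1, raising to the 11th power is a bijection on this group: if s^11 ≡ t^11 then (st^{−1})^11 = 1, and the only element of order dividing gcd(11, 36) = 1 is 1, so s = t.
With h(0) = 0 this makes h injective on all of ℤ/37ℤ, hence bijective (finite equal-size domain and codomain). In particular h is injective.
Since h is injective, we find the preimage of 25. The inverse of x ↦ x^11 on (ℤ/37ℤ)^× is x ↦ x^23, because 11·23 = 253 = 7·36 + 1 ≡ 1 (mod 36) and x^{36} = 1 for x ≠ 0 (Fermat). So h⁻¹(25) = 25^23 mod 37.
Repeated squaring mod 37: 25^1 ≡ 25, 25^2 ≡ 25² = 625 ≡ 33, 25^4 ≡ 33² = 1089 ≡ 16, 25^8 ≡ 16² = 256 ≡ 34, 25^16 ≡ 34² = 1156 ≡ 9. Since 23 = 16 + 4 + 2 + 1, 25^23 ≡ 9·16·33·25: 9·16 = 144 ≡ 33, then 33·33 = 1089 ≡ 16, then 16·25 = 400 ≡ 30. So 25^23 ≡ 30 (mod 37).
Hence h⁻¹(25) = 30.

30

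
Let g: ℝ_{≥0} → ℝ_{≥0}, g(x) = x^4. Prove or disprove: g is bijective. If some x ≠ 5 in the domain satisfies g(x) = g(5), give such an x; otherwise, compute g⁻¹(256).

4

On ℝ_{≥0}, x ↦ x^4 is strictly increasing (injective) and for any y ∈ ℝ_{≥0} the 4th root y^{1/4} lies in ℝ_{≥0} (surjective). So g is bijective.
Since x ↦ x^4 is strictly increasing on ℝ_{≥0}, it is injective there, so no x ≠ 5 in the domain has g(x) = g(5). We therefore compute g⁻¹(256) = 256^{1/4} = 4 (indeed 4^4 = 256).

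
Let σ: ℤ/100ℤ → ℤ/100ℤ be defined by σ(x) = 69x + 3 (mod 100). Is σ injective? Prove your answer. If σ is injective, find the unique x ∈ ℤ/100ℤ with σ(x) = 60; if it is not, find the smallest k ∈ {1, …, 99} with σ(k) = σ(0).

Recall that σ is injective when σ(u) = σ(v) forces u = v.
Suppose σ(u) = σ(v) in ℤ/100ℤ. Then 69u + 3 ≡ 69v + 3 (mod 100), therefore 69(u − v) ≡ 0 (mod 100).
Since gcd(69, 100) = 1, 69 is invertible modulo 100, thus u − v ≡ 0 (mod 100), i.e. u = v.
Hence σ is injective.
We now compute 69⁻¹ mod 100 explicitly. Euclid's algorithm: 100 = 1·69 + 31, 69 = 2·31 + 7, 31 = 4·7 + 3, 7 = 2·3 + 1; back-substituting gives 1 = 29·69 − 20·100, so 69⁻¹ ≡ 29 (mod 100).
Since σ is injective, we compute σ⁻¹(60): solve 69x + 3 ≡ 60 (mod 100), i.e. 69x ≡ 57 (mod 100).
Multiplying by 69⁻¹ = 29 gives x ≡ 29·57 = 1653 = 16·100 + 53 ≡ 53 (mod 100).
Check: σ(53) = 69·53 + 3 = 3660 = 36·100 + 60 ≡ 60 (mod 100).

53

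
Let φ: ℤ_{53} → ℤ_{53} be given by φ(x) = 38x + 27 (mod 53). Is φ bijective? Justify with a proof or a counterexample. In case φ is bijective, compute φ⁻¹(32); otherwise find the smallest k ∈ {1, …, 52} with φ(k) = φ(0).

If φ(u) = φ(v), then 38u ≡ 38v (mod 53). Because gcd(38, 53) = 1, we may cancel 38 to get u ≡ v (mod 53).
We now compute 38⁻¹ mod 53 explicitly. Euclid's algorithm: 53 = 1·38 + 15, 38 = 2·15 + 8, 15 = 1·8 + 7, 8 = 1·7 + 1; back-substituting gives 1 = 7·38 − 5·53, so 38⁻¹ ≡ 7 (mod 53).
Then y ↦ 7(y − 27) is a two-sided inverse to φ, so every y ∈ ℤ_{53} has a preimage.
Hence φ is bijective.
Since φ is bijective, we compute φ⁻¹(32): solve 38x + 27 ≡ 32 (mod 53), i.e. 38x ≡ 5 (mod 53).
Multiplying by 38⁻¹ = 7 gives x ≡ 7·5 = 35 ≡ 35 (mod 53).
Check: φ(35) = 38·35 + 27 = 1357 = 25·53 + 32 ≡ 32 (mod 53).

35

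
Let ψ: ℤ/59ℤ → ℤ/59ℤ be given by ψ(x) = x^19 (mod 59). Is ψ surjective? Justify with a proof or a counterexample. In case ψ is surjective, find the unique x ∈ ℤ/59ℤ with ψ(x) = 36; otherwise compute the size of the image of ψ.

Since 59 is prime, the nonzero elements of ℤ/59ℤ form a cyclic group of order 58.
As gcd(19, 58) = 1, raising to the 19th power is a bijection on this group: if s^19 ≡ t^19 then (st^{−1})^19 = 1, and the only element of order dividing gcd(19, 58) = 1 is 1, so s = t.
With ψ(0) = 0 this makes ψ injective on all of ℤ/59ℤ, hence bijective (finite equal-size domain and codomain). In particular ψ is surjective.
Since ψ is surjective, we find the preimage of 36. The inverse of x ↦ x^19 on (ℤ/59ℤ)^× is x ↦ x^55, because 19·55 = 1045 = 18·58 + 1 ≡ 1 (mod 58) and x^{58} = 1 for x ≠ 0 (Fermat). So ψ⁻¹(36) = 36^55 mod 59.
Repeated squaring mod 59: 36^1 ≡ 36, 36^2 ≡ 36² = 1296 ≡ 57, 36^4 ≡ 57² = 3249 ≡ 4, 36^8 ≡ 4² = 16, 36^16 ≡ 16² = 256 ≡ 20, 36^32 ≡ 20² = 400 ≡ 46. Since 55 = 32 + 16 + 4 + 2 + 1, 36^55 ≡ 46·20·4·57·36: 46·20 = 920 ≡ 35, then 35·4 = 140 ≡ 22, then 22·57 = 1254 ≡ 15, then 15·36 = 540 ≡ 9. So 36^55 ≡ 9 (mod 59).
Hence ψ⁻¹(36) = 9.

9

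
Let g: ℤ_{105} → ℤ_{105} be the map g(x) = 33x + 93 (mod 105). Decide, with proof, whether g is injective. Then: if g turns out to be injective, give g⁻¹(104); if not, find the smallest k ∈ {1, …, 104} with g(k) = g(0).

35

We have gcd(33, 105) = 3 > 1. Taking x_1 = 0 and x_2 = 35: g(0) = 93 and g(35) = 33·35 + 93 = 1248 ≡ 93 (mod 105).
So g(0) = g(35) while 0 ≠ 35, therefore g is not injective.
Since g is not injective, we find the least positive k with g(k) = g(0): this means 33k ≡ 0 (mod 105), i.e. 105 ∣ 33k. Since gcd(33, 105) = 3, dividing through by 3 this holds exactly when 35 ∣ 11k, and as gcd(11, 35) = 1, exactly when 35 ∣ k.
The smallest positive such k is 35.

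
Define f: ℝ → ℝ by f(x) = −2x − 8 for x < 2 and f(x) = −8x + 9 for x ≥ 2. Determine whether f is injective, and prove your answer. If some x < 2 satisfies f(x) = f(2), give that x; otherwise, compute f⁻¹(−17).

Both pieces are strictly decreasing (slopes −2 and −8), so each is injective on its own interval.
The left piece maps (−∞, 2) onto (−12, ∞); the right piece maps [2, ∞) onto (−∞, −7].
These images overlap. In particular f(2) = −7 (right piece), and solving −2x − 8 = −7 on the left piece gives x = −1/2 < 2.
So f(−1/2) = f(2) with −1/2 ≠ 2, and f is not injective. This x = −1/2 is the requested value below 2.

-1/2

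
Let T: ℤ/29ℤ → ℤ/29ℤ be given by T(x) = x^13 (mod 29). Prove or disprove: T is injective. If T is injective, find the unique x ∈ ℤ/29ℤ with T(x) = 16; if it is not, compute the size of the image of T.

Since 29 is prime, the nonzero elements of ℤ/29ℤ form a cyclic group of order 28.
As gcd(13, 28) = 1, raising to the 13th power is a bijection on this group: if x_1^13 ≡ x_2^13 then (x_1x_2^{−1})^13 = 1, and the only element of order dividing gcd(13, 28) = 1 is 1, so x_1 = x_2.
With T(0) = 0 this makes T injective on all of ℤ/29ℤ, hence bijective (finite equal-size domain and codomain). In particular T is injective.
Since T is injective, we find the preimage of 16. The inverse of x ↦ x^13 on (ℤ/29ℤ)^× is x ↦ x^13, because 13·13 = 169 = 6·28 + 1 ≡ 1 (mod 28) and x^{28} = 1 for x ≠ 0 (Fermat). So T⁻¹(16) = 16^13 mod 29.
Repeated squaring mod 29: 16^1 ≡ 16, 16^2 ≡ 16² = 256 ≡ 24, 16^4 ≡ 24² = 576 ≡ 25, 16^8 ≡ 25² = 625 ≡ 16. Since 13 = 8 + 4 + 1, 16^13 ≡ 16·25·16: 16·25 = 400 ≡ 23, then 23·16 = 368 ≡ 20. So 16^13 ≡ 20 (mod 29).
Hence T⁻¹(16) = 20.

20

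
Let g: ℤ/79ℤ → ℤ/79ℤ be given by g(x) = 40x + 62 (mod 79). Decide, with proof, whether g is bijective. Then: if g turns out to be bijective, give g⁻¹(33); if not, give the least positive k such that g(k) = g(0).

21

By definition, g is injective if g(a) = g(b) implies a = b.
Suppose g(a) = g(b) in ℤ/79ℤ. Then 40a + 62 ≡ 40b + 62 (mod 79), therefore 40(a − b) ≡ 0 (mod 79).
Since gcd(40, 79) = 1, 40 is invertible modulo 79, thus a − b ≡ 0 (mod 79), i.e. a = b.
We now compute 40⁻¹ mod 79 explicitly. Euclid's algorithm: 79 = 1·40 + 39, 40 = 1·39 + 1; back-substituting gives 1 = 2·40 − 1·79, so 40⁻¹ ≡ 2 (mod 79).
Then y ↦ 2(y − 62) is a two-sided inverse to g, so every y ∈ ℤ/79ℤ has a preimage.
Thus g is bijective.
Since g is bijective, we find g⁻¹(33): we need 40x ≡ 33 − 62 ≡ 50 (mod 79). Using 40⁻¹ = 2: x ≡ 2·50 = 100 = 1·79 + 21, so x = 21.
Check: g(21) = 40·21 + 62 = 902 = 11·79 + 33 ≡ 33 (mod 79).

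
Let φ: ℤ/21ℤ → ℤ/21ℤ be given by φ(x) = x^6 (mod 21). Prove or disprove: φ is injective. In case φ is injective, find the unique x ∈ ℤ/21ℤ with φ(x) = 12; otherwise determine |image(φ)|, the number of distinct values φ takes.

4

φ(1) = 1^6 = 1.
φ(2): Repeated squaring mod 21: 2^1 ≡ 2, 2^2 ≡ 2² = 4, 2^4 ≡ 4² = 16. Since 6 = 4 + 2, 2^6 ≡ 16·4: 16·4 = 64 ≡ 1. So 2^6 ≡ 1 (mod 21).
So φ(1) = φ(2) = 1 while 1 ≠ 2, therefore φ is not injective.
Since φ is not injective, we determine |image(φ)|. Computing x^6 mod 21 for each x (by repeated squaring, reducing mod 21 at every step), the values φ(0), φ(1), …, φ(20) are: 0, 1, 1, 15, 1, 1, 15, 7, 1, 15, 1, 1, 15, 1, 7, 15, 1, 1, 15, 1, 1.
The distinct values are {0, 1, 7, 15}; there are 4 of them.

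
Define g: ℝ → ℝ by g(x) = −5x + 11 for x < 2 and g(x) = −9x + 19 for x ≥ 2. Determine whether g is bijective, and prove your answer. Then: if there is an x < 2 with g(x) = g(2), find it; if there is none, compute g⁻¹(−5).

Both pieces are strictly decreasing (slopes −5 and −9), so each is injective on its own interval.
The left piece maps (−∞, 2) onto (1, ∞); the right piece maps [2, ∞) onto (−∞, 1].
Since 1 = 1, the images partition ℝ: g is injective and surjective, hence bijective.
Because the two images are disjoint, no x < 2 has g(x) = g(2), so we compute g⁻¹(−5): −5 lies in (−∞, 1], so solve −9x + 19 = −5: x = (−5 − 19)/(−9) = 8/3.

8/3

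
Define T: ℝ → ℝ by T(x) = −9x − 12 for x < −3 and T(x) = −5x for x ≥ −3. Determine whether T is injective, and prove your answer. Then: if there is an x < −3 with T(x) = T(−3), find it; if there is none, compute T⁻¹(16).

Both pieces are strictly decreasing (slopes −9 and −5), so each is injective on its own interval.
The left piece maps (−∞, −3) onto (15, ∞); the right piece maps [−3, ∞) onto (−∞, 15].
These images are disjoint, so no value is attained by both pieces. Thus T is injective.
Because the two images are disjoint, no x < −3 has T(x) = T(−3), so we compute T⁻¹(16): 16 lies in (15, ∞), so solve −9x − 12 = 16: x = (16 + 12)/(−9) = −28/9.

-28/9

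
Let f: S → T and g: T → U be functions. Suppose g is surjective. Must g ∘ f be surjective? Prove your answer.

No. Take S = {0}, T = U = {0, 1, 2, 3}, f(0) = 0, and g = identity (surjective).
Then (g ∘ f)(0) = 0, and 3 ∈ U has no preimage under g ∘ f, so g ∘ f is not surjective.

not surjective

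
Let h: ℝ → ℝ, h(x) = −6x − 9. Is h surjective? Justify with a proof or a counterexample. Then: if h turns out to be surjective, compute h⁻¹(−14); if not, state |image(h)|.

5/6

For any y ∈ ℝ, x = (y + 9)/(−6) satisfies h(x) = y.
Thus h is surjective.
Since h is surjective, we compute h⁻¹(−14) = (−14 + 9)/(−6) = 5/6.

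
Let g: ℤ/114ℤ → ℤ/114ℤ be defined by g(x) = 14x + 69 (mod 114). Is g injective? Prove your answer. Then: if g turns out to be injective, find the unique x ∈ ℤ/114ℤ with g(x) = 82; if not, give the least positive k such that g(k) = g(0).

Recall that injectivity means: for all x_1, x_2 in the domain, g(x_1) = g(x_2) implies x_1 = x_2.
We have gcd(14, 114) = 2 > 1. Taking x_1 = 0 and x_2 = 57: g(0) = 69 and g(57) = 14·57 + 69 = 867 ≡ 69 (mod 114).
So g(0) = g(57) while 0 ≠ 57, thus g is not injective.
Since g is not injective, we find the least positive k with g(k) = g(0): this means 14k ≡ 0 (mod 114), i.e. 114 ∣ 14k. Since gcd(14, 114) = 2, dividing through by 2 this holds exactly when 57 ∣ 7k, and as gcd(7, 57) = 1, exactly when 57 ∣ k.
The smallest positive such k is 57.

57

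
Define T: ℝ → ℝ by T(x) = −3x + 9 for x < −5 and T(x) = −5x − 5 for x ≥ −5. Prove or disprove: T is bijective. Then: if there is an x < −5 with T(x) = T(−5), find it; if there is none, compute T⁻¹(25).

-16/3

Both pieces are strictly decreasing (slopes −3 and −5), so each is injective on its own interval.
The left piece maps (−∞, −5) onto (24, ∞); the right piece maps [−5, ∞) onto (−∞, 20].
The images leave a gap (24 has no preimage), so T is not surjective, hence not bijective.
Because the two images are disjoint, no x < −5 has T(x) = T(−5), so we compute T⁻¹(25): 25 lies in (24, ∞), so solve −3x + 9 = 25: x = (25 − 9)/(−3) = −16/3.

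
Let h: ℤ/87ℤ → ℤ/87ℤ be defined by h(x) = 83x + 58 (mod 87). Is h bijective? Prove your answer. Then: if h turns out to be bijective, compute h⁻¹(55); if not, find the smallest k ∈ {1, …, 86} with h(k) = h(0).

66

Suppose h(s) = h(t) in ℤ/87ℤ. Then 83s + 58 ≡ 83t + 58 (mod 87), hence 83(s − t) ≡ 0 (mod 87).
Since gcd(83, 87) = 1, 83 is invertible modulo 87, so s − t ≡ 0 (mod 87), i.e. s = t.
We now compute 83⁻¹ mod 87 explicitly. Euclid's algorithm: 87 = 1·83 + 4, 83 = 20·4 + 3, 4 = 1·3 + 1; back-substituting gives 1 = 65·83 − 62·87, so 83⁻¹ ≡ 65 (mod 87).
For any y ∈ ℤ/87ℤ, x = 65(y − 58) mod 87 satisfies h(x) = 83·65(y − 58) + 58 ≡ y (since 83·65 ≡ 1 mod 87). So every y has a preimage.
Therefore h is bijective.
Since h is bijective, we find h⁻¹(55): we need 83x ≡ 55 − 58 ≡ 84 (mod 87). Using 83⁻¹ = 65: x ≡ 65·84 = 5460 = 62·87 + 66, so x = 66.
Check: h(66) = 83·66 + 58 = 5536 = 63·87 + 55 ≡ 55 (mod 87).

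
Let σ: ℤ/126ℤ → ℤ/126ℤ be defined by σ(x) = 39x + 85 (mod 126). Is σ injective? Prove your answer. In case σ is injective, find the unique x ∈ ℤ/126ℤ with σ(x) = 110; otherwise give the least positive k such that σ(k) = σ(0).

Recall: injectivity means: for all a, b in the domain, σ(a) = σ(b) implies a = b.
We have gcd(39, 126) = 3 > 1. Taking a = 0 and b = 42: σ(0) = 85 and σ(42) = 39·42 + 85 = 1723 ≡ 85 (mod 126).
So σ(0) = σ(42) while 0 ≠ 42, therefore σ is not injective.
Since σ is not injective, we find the least positive k with σ(k) = σ(0): this means 39k ≡ 0 (mod 126), i.e. 126 ∣ 39k. Since gcd(39, 126) = 3, dividing through by 3 this holds exactly when 42 ∣ 13k, and as gcd(13, 42) = 1, exactly when 42 ∣ k.
The smallest positive such k is 42.

42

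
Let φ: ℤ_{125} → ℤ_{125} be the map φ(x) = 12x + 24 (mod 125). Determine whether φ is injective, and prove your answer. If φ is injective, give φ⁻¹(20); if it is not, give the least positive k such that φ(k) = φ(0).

If φ(u) = φ(v), then 12u ≡ 12v (mod 125). Because gcd(12, 125) = 1, we may cancel 12 to get u ≡ v (mod 125).
So φ is injective.
We now compute 12⁻¹ mod 125 explicitly. Euclid's algorithm: 125 = 10·12 + 5, 12 = 2·5 + 2, 5 = 2·2 + 1; back-substituting gives 1 = 73·12 − 7·125, so 12⁻¹ ≡ 73 (mod 125).
Since φ is injective, we find φ⁻¹(20): we need 12x ≡ 20 − 24 ≡ 121 (mod 125). Using 12⁻¹ = 73: x ≡ 73·121 = 8833 = 70·125 + 83, so x = 83.
Check: φ(83) = 12·83 + 24 = 1020 = 8·125 + 20 ≡ 20 (mod 125).

83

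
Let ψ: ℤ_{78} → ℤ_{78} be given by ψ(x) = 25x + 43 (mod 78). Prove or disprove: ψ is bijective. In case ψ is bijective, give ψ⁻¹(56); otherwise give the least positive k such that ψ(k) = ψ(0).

13

If ψ(x_1) = ψ(x_2), then 25x_1 ≡ 25x_2 (mod 78). Because gcd(25, 78) = 1, we may cancel 25 to get x_1 ≡ x_2 (mod 78).
We now compute 25⁻¹ mod 78 explicitly. Euclid's algorithm: 78 = 3·25 + 3, 25 = 8·3 + 1; back-substituting gives 1 = 25·25 − 8·78, so 25⁻¹ ≡ 25 (mod 78).
For any y ∈ ℤ_{78}, x = 25(y − 43) mod 78 satisfies ψ(x) = 25·25(y − 43) + 43 ≡ y (since 25·25 ≡ 1 mod 78). So every y has a preimage.
Hence ψ is bijective.
Since ψ is bijective, we compute ψ⁻¹(56): solve 25x + 43 ≡ 56 (mod 78), i.e. 25x ≡ 13 (mod 78).
Multiplying by 25⁻¹ = 25 gives x ≡ 25·13 = 325 = 4·78 + 13 ≡ 13 (mod 78).
Check: ψ(13) = 25·13 + 43 = 368 = 4·78 + 56 ≡ 56 (mod 78).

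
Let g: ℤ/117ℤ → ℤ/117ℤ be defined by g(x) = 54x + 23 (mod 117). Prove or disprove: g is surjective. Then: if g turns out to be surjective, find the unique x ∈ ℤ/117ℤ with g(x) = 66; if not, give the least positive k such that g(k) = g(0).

Since gcd(54, 117) = 9, we have 54x ≡ 0 (mod 9) for all x, so g(x) ≡ 5 (mod 9).
But 0 ≢ 5 (mod 9), so 0 ∈ ℤ/117ℤ has no preimage. Thus g is not surjective.
Since g is not surjective, we find the least positive k with g(k) = g(0): this means 54k ≡ 0 (mod 117), i.e. 117 ∣ 54k. Since gcd(54, 117) = 9, dividing through by 9 this holds exactly when 13 ∣ 6k, and as gcd(6, 13) = 1, exactly when 13 ∣ k.
The smallest positive such k is 13.

13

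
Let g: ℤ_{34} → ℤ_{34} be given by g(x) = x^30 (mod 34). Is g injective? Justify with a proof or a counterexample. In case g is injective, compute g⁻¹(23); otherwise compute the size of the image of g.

18

g(16): Repeated squaring mod 34: 16^1 ≡ 16, 16^2 ≡ 16² = 256 ≡ 18, 16^4 ≡ 18² = 324 ≡ 18, 16^8 ≡ 18² = 324 ≡ 18, 16^16 ≡ 18² = 324 ≡ 18. Since 30 = 16 + 8 + 4 + 2, 16^30 ≡ 18·18·18·18: 18·18 = 324 ≡ 18, then 18·18 = 324 ≡ 18, then 18·18 = 324 ≡ 18. So 16^30 ≡ 18 (mod 34).
g(18): Repeated squaring mod 34: 18^1 ≡ 18, 18^2 ≡ 18² = 324 ≡ 18, 18^4 ≡ 18² = 324 ≡ 18, 18^8 ≡ 18² = 324 ≡ 18, 18^16 ≡ 18² = 324 ≡ 18. Since 30 = 16 + 8 + 4 + 2, 18^30 ≡ 18·18·18·18: 18·18 = 324 ≡ 18, then 18·18 = 324 ≡ 18, then 18·18 = 324 ≡ 18. So 18^30 ≡ 18 (mod 34).
So g(16) = g(18) = 18 while 16 ≠ 18, thus g is not injective.
Since g is not injective, we determine |image(g)|. Computing x^30 mod 34 for each x (by repeated squaring, reducing mod 34 at every step), the values g(0), g(1), …, g(33) are: 0, 1, 30, 19, 16, 15, 26, 25, 4, 21, 8, 9, 32, 33, 2, 13, 18, 17, 18, 13, 2, 33, 32, 9, 8, 21, 4, 25, 26, 15, 16, 19, 30, 1.
The distinct values are {0, 1, 2, 4, 8, 9, 13, 15, 16, 17, 18, 19, 21, 25, 26, 30, 32, 33}; there are 18 of them.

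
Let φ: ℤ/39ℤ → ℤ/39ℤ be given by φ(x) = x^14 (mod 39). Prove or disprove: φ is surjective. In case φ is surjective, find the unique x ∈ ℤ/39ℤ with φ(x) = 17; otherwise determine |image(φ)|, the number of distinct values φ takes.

φ(5): Repeated squaring mod 39: 5^1 ≡ 5, 5^2 ≡ 5² = 25, 5^4 ≡ 25² = 625 ≡ 1, 5^8 ≡ 1² = 1. Since 14 = 8 + 4 + 2, 5^14 ≡ 1·1·25: 1·1 = 1, then 1·25 = 25. So 5^14 ≡ 25 (mod 39).
φ(8): Repeated squaring mod 39: 8^1 ≡ 8, 8^2 ≡ 8² = 64 ≡ 25, 8^4 ≡ 25² = 625 ≡ 1, 8^8 ≡ 1² = 1. Since 14 = 8 + 4 + 2, 8^14 ≡ 1·1·25: 1·1 = 1, then 1·25 = 25. So 8^14 ≡ 25 (mod 39).
So φ(5) = φ(8) = 25 while 5 ≠ 8, so φ is not injective.
A non-injective map from the 39-element set ℤ/39ℤ to itself takes at most 38 distinct values, so it cannot be surjective. Hence φ is not surjective.
Since φ is not surjective, we determine |image(φ)|. Computing x^14 mod 39 for each x (by repeated squaring, reducing mod 39 at every step), the values φ(0), φ(1), …, φ(38) are: 0, 1, 4, 9, 16, 25, 36, 10, 25, 3, 22, 4, 27, 13, 1, 30, 22, 16, 12, 10, 10, 12, 16, 22, 30, 1, 13, 27, 4, 22, 3, 25, 10, 36, 25, 16, 9, 4, 1.
The distinct values are {0, 1, 3, 4, 9, 10, 12, 13, 16, 22, 25, 27, 30, 36}; there are 14 of them.

14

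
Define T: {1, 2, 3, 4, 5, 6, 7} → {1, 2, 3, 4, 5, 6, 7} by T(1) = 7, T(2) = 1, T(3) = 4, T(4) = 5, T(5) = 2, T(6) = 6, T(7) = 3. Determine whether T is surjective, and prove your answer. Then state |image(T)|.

7

Every element of the codomain has a preimage: 1 = T(2), 2 = T(5), 3 = T(7), 4 = T(3), 5 = T(4), 6 = T(6), 7 = T(1).
Therefore T is surjective.
The image of T is {1, 2, 3, 4, 5, 6, 7}, which has 7 elements.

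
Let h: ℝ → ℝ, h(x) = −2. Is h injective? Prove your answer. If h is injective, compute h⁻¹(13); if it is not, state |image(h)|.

1

h(0) = −2 = h(1) with 0 ≠ 1, so h is not injective.
Since h is not injective, we state |image(h)|: the image of h is {−2}, which has 1 element.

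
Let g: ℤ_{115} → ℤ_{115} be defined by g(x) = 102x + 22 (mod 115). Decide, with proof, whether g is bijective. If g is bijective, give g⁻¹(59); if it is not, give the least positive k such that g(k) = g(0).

6

If g(u) = g(v), then 102u ≡ 102v (mod 115). Because gcd(102, 115) = 1, we may cancel 102 to get u ≡ v (mod 115).
We now compute 102⁻¹ mod 115 explicitly. Euclid's algorithm: 115 = 1·102 + 13, 102 = 7·13 + 11, 13 = 1·11 + 2, 11 = 5·2 + 1; back-substituting gives 1 = 53·102 − 47·115, so 102⁻¹ ≡ 53 (mod 115).
Then y ↦ 53(y − 22) is a two-sided inverse to g, so every y ∈ ℤ_{115} has a preimage.
Thus g is bijective.
Since g is bijective, we compute g⁻¹(59): solve 102x + 22 ≡ 59 (mod 115), i.e. 102x ≡ 37 (mod 115).
Multiplying by 102⁻¹ = 53 gives x ≡ 53·37 = 1961 = 17·115 + 6 ≡ 6 (mod 115).
Check: g(6) = 102·6 + 22 = 634 = 5·115 + 59 ≡ 59 (mod 115).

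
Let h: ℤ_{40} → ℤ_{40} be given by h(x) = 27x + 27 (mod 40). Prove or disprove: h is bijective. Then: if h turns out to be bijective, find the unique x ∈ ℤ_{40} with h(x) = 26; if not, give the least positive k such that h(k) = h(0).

Recall: h is injective if h(u) = h(v) implies u = v.
Suppose h(u) = h(v) in ℤ_{40}. Then 27u + 27 ≡ 27v + 27 (mod 40), so 27(u − v) ≡ 0 (mod 40).
Since gcd(27, 40) = 1, 27 is invertible modulo 40, thus u − v ≡ 0 (mod 40), i.e. u = v.
We now compute 27⁻¹ mod 40 explicitly. Euclid's algorithm: 40 = 1·27 + 13, 27 = 2·13 + 1; back-substituting gives 1 = 3·27 − 2·40, so 27⁻¹ ≡ 3 (mod 40).
Then y ↦ 3(y − 27) is a two-sided inverse to h, so every y ∈ ℤ_{40} has a preimage.
So h is bijective.
Since h is bijective, we find h⁻¹(26): we need 27x ≡ 26 − 27 ≡ 39 (mod 40). Using 27⁻¹ = 3: x ≡ 3·39 = 117 = 2·40 + 37, so x = 37.
Check: h(37) = 27·37 + 27 = 1026 = 25·40 + 26 ≡ 26 (mod 40).

37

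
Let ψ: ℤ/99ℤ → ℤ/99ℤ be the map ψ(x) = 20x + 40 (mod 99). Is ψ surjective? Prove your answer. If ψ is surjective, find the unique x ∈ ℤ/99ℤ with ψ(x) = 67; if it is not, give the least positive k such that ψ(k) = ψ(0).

36

Recall that ψ is surjective if every y in the codomain equals ψ(x) for some x in the domain.
Since gcd(20, 99) = 1, 20 is invertible modulo 99. Euclid's algorithm: 99 = 4·20 + 19, 20 = 1·19 + 1; back-substituting gives 1 = 5·20 − 1·99, so 20⁻¹ ≡ 5 (mod 99).
Then y ↦ 5(y − 40) is a two-sided inverse to ψ, so every y ∈ ℤ/99ℤ has a preimage.
Therefore ψ is surjective.
Since ψ is surjective, we find ψ⁻¹(67): we need 20x ≡ 67 − 40 ≡ 27 (mod 99). Using 20⁻¹ = 5: x ≡ 5·27 = 135 = 1·99 + 36, so x = 36.
Check: ψ(36) = 20·36 + 40 = 760 = 7·99 + 67 ≡ 67 (mod 99).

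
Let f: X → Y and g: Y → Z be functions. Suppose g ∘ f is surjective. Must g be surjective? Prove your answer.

surjective

Let c ∈ Z. Since g ∘ f is surjective, some a ∈ X has g(f(a)) = c. Then b = f(a) ∈ Y satisfies g(b) = c. So g is surjective.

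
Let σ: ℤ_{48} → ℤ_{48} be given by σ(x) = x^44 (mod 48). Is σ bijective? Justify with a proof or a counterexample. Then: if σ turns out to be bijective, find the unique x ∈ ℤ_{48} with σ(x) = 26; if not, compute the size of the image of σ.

4

σ(2): Repeated squaring mod 48: 2^1 ≡ 2, 2^2 ≡ 2² = 4, 2^4 ≡ 4² = 16, 2^8 ≡ 16² = 256 ≡ 16, 2^16 ≡ 16² = 256 ≡ 16, 2^32 ≡ 16² = 256 ≡ 16. Since 44 = 32 + 8 + 4, 2^44 ≡ 16·16·16: 16·16 = 256 ≡ 16, then 16·16 = 256 ≡ 16. So 2^44 ≡ 16 (mod 48).
σ(4): Repeated squaring mod 48: 4^1 ≡ 4, 4^2 ≡ 4² = 16, 4^4 ≡ 16² = 256 ≡ 16, 4^8 ≡ 16² = 256 ≡ 16, 4^16 ≡ 16² = 256 ≡ 16, 4^32 ≡ 16² = 256 ≡ 16. Since 44 = 32 + 8 + 4, 4^44 ≡ 16·16·16: 16·16 = 256 ≡ 16, then 16·16 = 256 ≡ 16. So 4^44 ≡ 16 (mod 48).
So σ(2) = σ(4) = 16 while 2 ≠ 4, hence σ is not injective, hence not bijective.
Since σ is not bijective, we determine |image(σ)|. Computing x^44 mod 48 for each x (by repeated squaring, reducing mod 48 at every step), the values σ(0), σ(1), …, σ(47) are: 0, 1, 16, 33, 16, 1, 0, 1, 16, 33, 16, 1, 0, 1, 16, 33, 16, 1, 0, 1, 16, 33, 16, 1, 0, 1, 16, 33, 16, 1, 0, 1, 16, 33, 16, 1, 0, 1, 16, 33, 16, 1, 0, 1, 16, 33, 16, 1.
The distinct values are {0, 1, 16, 33}; there are 4 of them.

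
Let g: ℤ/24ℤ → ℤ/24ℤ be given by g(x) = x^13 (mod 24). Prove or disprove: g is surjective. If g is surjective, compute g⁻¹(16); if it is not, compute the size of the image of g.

g(0) = 0^13 = 0.
g(6): Repeated squaring mod 24: 6^1 ≡ 6, 6^2 ≡ 6² = 36 ≡ 12, 6^4 ≡ 12² = 144 ≡ 0, 6^8 ≡ 0² = 0. Since 13 = 8 + 4 + 1, 6^13 ≡ 0·0·6: 0·0 = 0, then 0·6 = 0. So 6^13 ≡ 0 (mod 24).
So g(0) = g(6) = 0 while 0 ≠ 6, hence g is not injective.
A non-injective map from the 24-element set ℤ/24ℤ to itself takes at most 23 distinct values, so it cannot be surjective. Therefore g is not surjective.
Since g is not surjective, we determine |image(g)|. Computing x^13 mod 24 for each x (by repeated squaring, reducing mod 24 at every step), the values g(0), g(1), …, g(23) are: 0, 1, 8, 3, 16, 5, 0, 7, 8, 9, 16, 11, 0, 13, 8, 15, 16, 17, 0, 19, 8, 21, 16, 23.
The distinct values are {0, 1, 3, 5, 7, 8, 9, 11, 13, 15, 16, 17, 19, 21, 23}; there are 15 of them.

15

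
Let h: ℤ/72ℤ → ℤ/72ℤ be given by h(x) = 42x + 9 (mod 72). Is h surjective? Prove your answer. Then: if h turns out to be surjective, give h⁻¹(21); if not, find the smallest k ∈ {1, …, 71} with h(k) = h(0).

12

Since gcd(42, 72) = 6, we have 42x ≡ 0 (mod 6) for all x, so h(x) ≡ 3 (mod 6).
But 0 ≢ 3 (mod 6), so 0 ∈ ℤ/72ℤ has no preimage. Therefore h is not surjective.
Since h is not surjective, we find the least positive k with h(k) = h(0): this means 42k ≡ 0 (mod 72), i.e. 72 ∣ 42k. Since gcd(42, 72) = 6, dividing through by 6 this holds exactly when 12 ∣ 7k, and as gcd(7, 12) = 1, exactly when 12 ∣ k.
The smallest positive such k is 12.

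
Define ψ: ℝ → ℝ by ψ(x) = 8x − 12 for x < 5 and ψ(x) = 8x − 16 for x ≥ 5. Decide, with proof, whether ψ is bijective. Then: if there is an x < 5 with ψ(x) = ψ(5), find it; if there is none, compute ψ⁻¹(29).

Both pieces are strictly increasing (slopes 8 and 8), so each is injective on its own interval.
The left piece maps (−∞, 5) onto (−∞, 28); the right piece maps [5, ∞) onto [24, ∞).
These images overlap. In particular ψ(5) = 24 (right piece), and solving 8x − 12 = 24 on the left piece gives x = 9/2 < 5.
So ψ(9/2) = ψ(5) with 9/2 ≠ 5, and ψ is not injective, hence not bijective. This x = 9/2 is the requested value below 5.

9/2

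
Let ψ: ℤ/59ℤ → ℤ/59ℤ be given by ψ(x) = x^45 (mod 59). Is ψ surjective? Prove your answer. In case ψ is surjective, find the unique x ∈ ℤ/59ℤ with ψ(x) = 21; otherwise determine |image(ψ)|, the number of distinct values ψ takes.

22

Since 59 is prime, the nonzero elements of ℤ/59ℤ form a cyclic group of order 58.
As gcd(45, 58) = 1, raising to the 45th power is a bijection on this group: if u^45 ≡ v^45 then (uv^{−1})^45 = 1, and the only element of order dividing gcd(45, 58) = 1 is 1, so u = v.
With ψ(0) = 0 this makes ψ injective on all of ℤ/59ℤ, hence bijective (finite equal-size domain and codomain). In particular ψ is surjective.
Since ψ is surjective, we find the preimage of 21. The inverse of x ↦ x^45 on (ℤ/59ℤ)^× is x ↦ x^49, because 45·49 = 2205 = 38·58 + 1 ≡ 1 (mod 58) and x^{58} = 1 for x ≠ 0 (Fermat). So ψ⁻¹(21) = 21^49 mod 59.
Repeated squaring mod 59: 21^1 ≡ 21, 21^2 ≡ 21² = 441 ≡ 28, 21^4 ≡ 28² = 784 ≡ 17, 21^8 ≡ 17² = 289 ≡ 53, 21^16 ≡ 53² = 2809 ≡ 36, 21^32 ≡ 36² = 1296 ≡ 57. Since 49 = 32 + 16 + 1, 21^49 ≡ 57·36·21: 57·36 = 2052 ≡ 46, then 46·21 = 966 ≡ 22. So 21^49 ≡ 22 (mod 59).
Hence ψ⁻¹(21) = 22.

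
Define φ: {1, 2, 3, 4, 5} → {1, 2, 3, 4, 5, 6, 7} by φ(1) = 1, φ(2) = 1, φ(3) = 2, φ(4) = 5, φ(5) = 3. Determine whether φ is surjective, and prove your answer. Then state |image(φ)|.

No element maps to 4, so φ is not surjective.
The image of φ is {1, 2, 3, 5}, which has 4 elements.

4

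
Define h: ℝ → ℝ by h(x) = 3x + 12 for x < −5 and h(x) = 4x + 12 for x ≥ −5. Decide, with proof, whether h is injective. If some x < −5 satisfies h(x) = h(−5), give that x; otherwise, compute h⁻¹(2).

Both pieces are strictly increasing (slopes 3 and 4), so each is injective on its own interval.
The left piece maps (−∞, −5) onto (−∞, −3); the right piece maps [−5, ∞) onto [−8, ∞).
These images overlap. In particular h(−5) = −8 (right piece), and solving 3x + 12 = −8 on the left piece gives x = −20/3 < −5.
So h(−20/3) = h(−5) with −20/3 ≠ −5, and h is not injective. This x = −20/3 is the requested value below −5.

-20/3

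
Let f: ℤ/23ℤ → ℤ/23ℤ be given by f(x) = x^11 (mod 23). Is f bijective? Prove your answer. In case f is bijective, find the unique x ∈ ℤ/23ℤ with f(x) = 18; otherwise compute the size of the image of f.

3

f(1) = 1^11 = 1.
f(2): Repeated squaring mod 23: 2^1 ≡ 2, 2^2 ≡ 2² = 4, 2^4 ≡ 4² = 16, 2^8 ≡ 16² = 256 ≡ 3. Since 11 = 8 + 2 + 1, 2^11 ≡ 3·4·2: 3·4 = 12, then 12·2 = 24 ≡ 1. So 2^11 ≡ 1 (mod 23).
So f(1) = f(2) = 1 while 1 ≠ 2, thus f is not injective, hence not bijective.
Since f is not bijective, we determine |image(f)|. Computing x^11 mod 23 for each x (by repeated squaring, reducing mod 23 at every step), the values f(0), f(1), …, f(22) are: 0, 1, 1, 1, 1, 22, 1, 22, 1, 1, 22, 22, 1, 1, 22, 22, 1, 22, 1, 22, 22, 22, 22.
The distinct values are {0, 1, 22}; there are 3 of them.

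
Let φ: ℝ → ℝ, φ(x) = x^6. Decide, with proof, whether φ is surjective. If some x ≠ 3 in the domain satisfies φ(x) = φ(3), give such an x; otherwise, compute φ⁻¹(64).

Since 6 is even, x^6 ≥ 0 for all x ∈ ℝ, so −1 ∈ ℝ has no preimage. Hence φ is not surjective.
For the follow-up, such an x exists: taking x = −3 ∈ ℝ gives φ(−3) = 729 = φ(3) with −3 ≠ 3.

-3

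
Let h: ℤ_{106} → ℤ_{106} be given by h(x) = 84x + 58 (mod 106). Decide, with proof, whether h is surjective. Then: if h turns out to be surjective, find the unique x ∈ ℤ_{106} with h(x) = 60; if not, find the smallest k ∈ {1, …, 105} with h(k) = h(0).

Since gcd(84, 106) = 2, we have 84x ≡ 0 (mod 2) for all x, so h(x) ≡ 0 (mod 2).
But 1 ≢ 0 (mod 2), so 1 ∈ ℤ_{106} has no preimage. Thus h is not surjective.
Since h is not surjective, we find the least positive k with h(k) = h(0): this means 84k ≡ 0 (mod 106), i.e. 106 ∣ 84k. Since gcd(84, 106) = 2, dividing through by 2 this holds exactly when 53 ∣ 42k, and as gcd(42, 53) = 1, exactly when 53 ∣ k.
The smallest positive such k is 53.

53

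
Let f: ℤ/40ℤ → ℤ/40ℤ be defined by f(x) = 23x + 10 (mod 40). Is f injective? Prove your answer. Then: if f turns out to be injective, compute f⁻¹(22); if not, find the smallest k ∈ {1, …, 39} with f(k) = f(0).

4

Recall that injectivity means: for all u, v in the domain, f(u) = f(v) implies u = v.
If f(u) = f(v), then 23u ≡ 23v (mod 40). Because gcd(23, 40) = 1, we may cancel 23 to get u ≡ v (mod 40).
Hence f is injective.
We now compute 23⁻¹ mod 40 explicitly. Euclid's algorithm: 40 = 1·23 + 17, 23 = 1·17 + 6, 17 = 2·6 + 5, 6 = 1·5 + 1; back-substituting gives 1 = 7·23 − 4·40, so 23⁻¹ ≡ 7 (mod 40).
Since f is injective, we find f⁻¹(22): we need 23x ≡ 22 − 10 ≡ 12 (mod 40). Using 23⁻¹ = 7: x ≡ 7·12 = 84 = 2·40 + 4, so x = 4.
Check: f(4) = 23·4 + 10 = 102 = 2·40 + 22 ≡ 22 (mod 40).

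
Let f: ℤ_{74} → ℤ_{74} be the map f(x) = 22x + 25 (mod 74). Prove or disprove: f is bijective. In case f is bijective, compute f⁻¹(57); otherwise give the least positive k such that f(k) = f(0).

37

Recall that injectivity means: for all s, t in the domain, f(s) = f(t) implies s = t.
We have gcd(22, 74) = 2 > 1. Taking s = 0 and t = 37: f(0) = 25 and f(37) = 22·37 + 25 = 839 ≡ 25 (mod 74).
So f(0) = f(37) while 0 ≠ 37, so f is not injective, hence not bijective.
Since f is not bijective, we find the least positive k with f(k) = f(0): this means 22k ≡ 0 (mod 74), i.e. 74 ∣ 22k. Since gcd(22, 74) = 2, dividing through by 2 this holds exactly when 37 ∣ 11k, and as gcd(11, 37) = 1, exactly when 37 ∣ k.
The smallest positive such k is 37.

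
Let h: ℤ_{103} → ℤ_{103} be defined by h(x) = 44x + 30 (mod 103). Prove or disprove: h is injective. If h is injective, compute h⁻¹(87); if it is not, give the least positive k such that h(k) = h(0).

Suppose h(s) = h(t) in ℤ_{103}. Then 44s + 30 ≡ 44t + 30 (mod 103), hence 44(s − t) ≡ 0 (mod 103).
Since gcd(44, 103) = 1, 44 is invertible modulo 103, therefore s − t ≡ 0 (mod 103), i.e. s = t.
Therefore h is injective.
We now compute 44⁻¹ mod 103 explicitly. Euclid's algorithm: 103 = 2·44 + 15, 44 = 2·15 + 14, 15 = 1·14 + 1; back-substituting gives 1 = 96·44 − 41·103, so 44⁻¹ ≡ 96 (mod 103).
Since h is injective, we find h⁻¹(87): we need 44x ≡ 87 − 30 ≡ 57 (mod 103). Using 44⁻¹ = 96: x ≡ 96·57 = 5472 = 53·103 + 13, so x = 13.
Check: h(13) = 44·13 + 30 = 602 = 5·103 + 87 ≡ 87 (mod 103).

13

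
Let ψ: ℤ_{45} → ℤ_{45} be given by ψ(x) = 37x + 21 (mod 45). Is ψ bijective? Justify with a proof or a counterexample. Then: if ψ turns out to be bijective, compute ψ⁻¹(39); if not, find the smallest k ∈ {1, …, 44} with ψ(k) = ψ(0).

Recall: ψ is injective when ψ(x_1) = ψ(x_2) forces x_1 = x_2.
Suppose ψ(x_1) = ψ(x_2) in ℤ_{45}. Then 37x_1 + 21 ≡ 37x_2 + 21 (mod 45), so 37(x_1 − x_2) ≡ 0 (mod 45).
Since gcd(37, 45) = 1, 37 is invertible modulo 45, thus x_1 − x_2 ≡ 0 (mod 45), i.e. x_1 = x_2.
We now compute 37⁻¹ mod 45 explicitly. Euclid's algorithm: 45 = 1·37 + 8, 37 = 4·8 + 5, 8 = 1·5 + 3, 5 = 1·3 + 2, 3 = 1·2 + 1; back-substituting gives 1 = 28·37 − 23·45, so 37⁻¹ ≡ 28 (mod 45).
For any y ∈ ℤ_{45}, x = 28(y − 21) mod 45 satisfies ψ(x) = 37·28(y − 21) + 21 ≡ y (since 37·28 ≡ 1 mod 45). So every y has a preimage.
So ψ is bijective.
Since ψ is bijective, we find ψ⁻¹(39): we need 37x ≡ 39 − 21 ≡ 18 (mod 45). Using 37⁻¹ = 28: x ≡ 28·18 = 504 = 11·45 + 9, so x = 9.
Check: ψ(9) = 37·9 + 21 = 354 = 7·45 + 39 ≡ 39 (mod 45).

9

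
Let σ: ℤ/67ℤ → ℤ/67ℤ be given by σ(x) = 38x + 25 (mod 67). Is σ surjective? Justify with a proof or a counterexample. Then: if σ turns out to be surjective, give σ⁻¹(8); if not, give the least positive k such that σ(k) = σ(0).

Since gcd(38, 67) = 1, 38 is invertible modulo 67. Euclid's algorithm: 67 = 1·38 + 29, 38 = 1·29 + 9, 29 = 3·9 + 2, 9 = 4·2 + 1; back-substituting gives 1 = 30·38 − 17·67, so 38⁻¹ ≡ 30 (mod 67).
Then y ↦ 30(y − 25) is a two-sided inverse to σ, so every y ∈ ℤ/67ℤ has a preimage.
Thus σ is surjective.
Since σ is surjective, we compute σ⁻¹(8): solve 38x + 25 ≡ 8 (mod 67), i.e. 38x ≡ 50 (mod 67).
Multiplying by 38⁻¹ = 30 gives x ≡ 30·50 = 1500 = 22·67 + 26 ≡ 26 (mod 67).
Check: σ(26) = 38·26 + 25 = 1013 = 15·67 + 8 ≡ 8 (mod 67).

26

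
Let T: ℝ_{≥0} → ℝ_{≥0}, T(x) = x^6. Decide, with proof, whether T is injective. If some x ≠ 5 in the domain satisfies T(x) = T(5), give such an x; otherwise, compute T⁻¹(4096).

4

On ℝ_{≥0}, x ↦ x^6 is strictly increasing, so T(u) = T(v) forces u = v. Therefore T is injective.
Since x ↦ x^6 is strictly increasing on ℝ_{≥0}, it is injective there, so no x ≠ 5 in the domain has T(x) = T(5). We therefore compute T⁻¹(4096) = 4096^{1/6} = 4 (indeed 4^6 = 4096).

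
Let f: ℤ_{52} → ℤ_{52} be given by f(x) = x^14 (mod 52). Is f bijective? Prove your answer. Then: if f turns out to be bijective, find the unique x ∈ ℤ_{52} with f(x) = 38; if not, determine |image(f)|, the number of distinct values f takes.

f(12): Repeated squaring mod 52: 12^1 ≡ 12, 12^2 ≡ 12² = 144 ≡ 40, 12^4 ≡ 40² = 1600 ≡ 40, 12^8 ≡ 40² = 1600 ≡ 40. Since 14 = 8 + 4 + 2, 12^14 ≡ 40·40·40: 40·40 = 1600 ≡ 40, then 40·40 = 1600 ≡ 40. So 12^14 ≡ 40 (mod 52).
f(14): Repeated squaring mod 52: 14^1 ≡ 14, 14^2 ≡ 14² = 196 ≡ 40, 14^4 ≡ 40² = 1600 ≡ 40, 14^8 ≡ 40² = 1600 ≡ 40. Since 14 = 8 + 4 + 2, 14^14 ≡ 40·40·40: 40·40 = 1600 ≡ 40, then 40·40 = 1600 ≡ 40. So 14^14 ≡ 40 (mod 52).
So f(12) = f(14) = 40 while 12 ≠ 14, so f is not injective, hence not bijective.
Since f is not bijective, we determine |image(f)|. Computing x^14 mod 52 for each x (by repeated squaring, reducing mod 52 at every step), the values f(0), f(1), …, f(51) are: 0, 1, 4, 9, 16, 25, 36, 49, 12, 29, 48, 17, 40, 13, 40, 17, 48, 29, 12, 49, 36, 25, 16, 9, 4, 1, 0, 1, 4, 9, 16, 25, 36, 49, 12, 29, 48, 17, 40, 13, 40, 17, 48, 29, 12, 49, 36, 25, 16, 9, 4, 1.
The distinct values are {0, 1, 4, 9, 12, 13, 16, 17, 25, 29, 36, 40, 48, 49}; there are 14 of them.

14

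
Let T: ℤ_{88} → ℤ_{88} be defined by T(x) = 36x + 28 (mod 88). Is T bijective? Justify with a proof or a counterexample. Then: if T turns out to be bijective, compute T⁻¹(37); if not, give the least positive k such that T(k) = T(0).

22

Recall: injectivity means: for all u, v in the domain, T(u) = T(v) implies u = v.
We have gcd(36, 88) = 4 > 1. Taking u = 0 and v = 22: T(0) = 28 and T(22) = 36·22 + 28 = 820 ≡ 28 (mod 88).
So T(0) = T(22) while 0 ≠ 22, so T is not injective, hence not bijective.
Since T is not bijective, we find the least positive k with T(k) = T(0): this means 36k ≡ 0 (mod 88), i.e. 88 ∣ 36k. Since gcd(36, 88) = 4, dividing through by 4 this holds exactly when 22 ∣ 9k, and as gcd(9, 22) = 1, exactly when 22 ∣ k.
The smallest positive such k is 22.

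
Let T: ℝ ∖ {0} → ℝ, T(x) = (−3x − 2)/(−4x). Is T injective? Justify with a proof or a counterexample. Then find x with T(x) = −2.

Suppose T(s) = T(t). Cross-multiplying: (−3s − 2)(−4t) = (−3t − 2)(−4s).
Expanding both sides and cancelling the symmetric terms leaves −8·(s − t) = 0. Since −8 ≠ 0, s = t. Thus T is injective.
Solving T(x) = −2: cross-multiplying gives −3x − 2 = −2(−4x), which rearranges to −11x = 2, so x = −2/11.

-2/11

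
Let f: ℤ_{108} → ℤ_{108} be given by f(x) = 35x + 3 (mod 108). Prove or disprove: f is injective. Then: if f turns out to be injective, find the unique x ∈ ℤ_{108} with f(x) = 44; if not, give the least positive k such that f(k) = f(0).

103

Suppose f(x_1) = f(x_2) in ℤ_{108}. Then 35x_1 + 3 ≡ 35x_2 + 3 (mod 108), hence 35(x_1 − x_2) ≡ 0 (mod 108).
Since gcd(35, 108) = 1, 35 is invertible modulo 108, hence x_1 − x_2 ≡ 0 (mod 108), i.e. x_1 = x_2.
Thus f is injective.
We now compute 35⁻¹ mod 108 explicitly. Euclid's algorithm: 108 = 3·35 + 3, 35 = 11·3 + 2, 3 = 1·2 + 1; back-substituting gives 1 = 71·35 − 23·108, so 35⁻¹ ≡ 71 (mod 108).
Since f is injective, we compute f⁻¹(44): solve 35x + 3 ≡ 44 (mod 108), i.e. 35x ≡ 41 (mod 108).
Multiplying by 35⁻¹ = 71 gives x ≡ 71·41 = 2911 = 26·108 + 103 ≡ 103 (mod 108).
Check: f(103) = 35·103 + 3 = 3608 = 33·108 + 44 ≡ 44 (mod 108).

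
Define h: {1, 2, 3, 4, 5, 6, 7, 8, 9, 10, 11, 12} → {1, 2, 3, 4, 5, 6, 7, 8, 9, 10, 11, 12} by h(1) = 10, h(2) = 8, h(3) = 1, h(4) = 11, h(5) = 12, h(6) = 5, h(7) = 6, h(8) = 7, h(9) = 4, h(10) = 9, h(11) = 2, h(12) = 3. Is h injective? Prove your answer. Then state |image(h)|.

The values h(1), …, h(12) are 10, 8, 1, 11, 12, 5, 6, 7, 4, 9, 2, 3 — all distinct.
So h(s) = h(t) only when s = t, and h is injective.
The image of h is {1, 2, 3, 4, 5, 6, 7, 8, 9, 10, 11, 12}, which has 12 elements.

12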